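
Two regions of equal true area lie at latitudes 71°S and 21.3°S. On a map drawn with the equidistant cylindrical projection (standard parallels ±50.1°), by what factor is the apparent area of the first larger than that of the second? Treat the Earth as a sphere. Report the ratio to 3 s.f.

2.86

The equidistant cylindrical projection with φ₀ = 50.1° has h = 1 (meridians true) and k = cos φ₀ / cos φ along parallels.
Areal scale at 71°: h·k = 1.000 × 1.970 = 1.970.
Areal scale at 21.3°: h·k = 1.000 × 0.6885 = 0.6885.
Ratio = 1.970/0.6885 ≈ 2.86.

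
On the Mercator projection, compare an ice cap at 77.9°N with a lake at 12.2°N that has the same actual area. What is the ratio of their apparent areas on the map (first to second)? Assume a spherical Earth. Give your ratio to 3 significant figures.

On Mercator, area is exaggerated by sec²φ = 1/cos²φ.
At 77.9°: sec²(77.9°) = 1/0.2096² = 22.76.
At 12.2°: sec²(12.2°) = 1/0.9774² = 1.047.
Ratio = 22.76/1.047 = cos²(12.2°)/cos²(77.9°) ≈ 21.7.

21.7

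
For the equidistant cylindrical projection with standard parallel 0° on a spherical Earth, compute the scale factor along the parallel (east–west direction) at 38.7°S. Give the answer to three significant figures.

1.28

In the plate carrée (x = Rλ, y = Rφ), meridians are true-scale (h = 1) and parallels are stretched by k = sec φ.
k = 1/cos 38.7° = 1/0.7804 = 1.281.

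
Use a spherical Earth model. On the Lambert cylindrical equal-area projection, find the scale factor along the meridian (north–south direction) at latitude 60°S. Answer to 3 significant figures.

0.500

The Lambert cylindrical equal-area projection is the cylindrical equal-area projection with its standard parallel at the equator (φ₀ = 0). A cylindrical equal-area projection with standard parallel φ₀ has meridian scale h = cos φ / cos φ₀ and parallel scale k = cos φ₀ / cos φ (so areas are preserved, h·k = 1).
h = cos 60° / cos 0° = 0.5000/1.000 = 0.5000.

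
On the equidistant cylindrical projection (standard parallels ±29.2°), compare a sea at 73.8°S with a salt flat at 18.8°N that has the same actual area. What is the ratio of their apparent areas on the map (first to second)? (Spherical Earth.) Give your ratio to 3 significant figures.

The equidistant cylindrical projection with φ₀ = 29.2° has h = 1 (meridians true) and k = cos φ₀ / cos φ along parallels.
Areal scale at 73.8°: h·k = 1.000 × 3.129 = 3.129.
Areal scale at 18.8°: h·k = 1.000 × 0.9221 = 0.9221.
Ratio = 3.129/0.9221 ≈ 3.39.

3.39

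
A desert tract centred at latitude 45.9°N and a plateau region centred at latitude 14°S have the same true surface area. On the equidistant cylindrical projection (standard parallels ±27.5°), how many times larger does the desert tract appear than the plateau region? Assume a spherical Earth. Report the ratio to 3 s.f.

With standard parallel φ₀ = 27.5°, the equirectangular projection gives x = Rλ cos φ₀, y = Rφ, so h = 1 and k = cos 27.5° / cos φ.
Areal scale at 45.9°: h·k = 1.000 × 1.275 = 1.275.
Areal scale at 14°: h·k = 1.000 × 0.9142 = 0.9142.
Ratio = 1.275/0.9142 ≈ 1.39.

1.39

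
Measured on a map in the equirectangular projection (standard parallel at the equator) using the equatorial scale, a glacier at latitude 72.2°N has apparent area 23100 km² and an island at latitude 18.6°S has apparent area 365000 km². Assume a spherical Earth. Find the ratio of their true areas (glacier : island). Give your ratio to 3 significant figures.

0.0204

Plate carrée has h = 1 and k = sec φ, giving areal scale sec φ; true area = (apparent area) · cos φ.
True area of glacier: 23100 × cos(72.2°) = 23100 × 0.3057 = 7062 km².
True area of island: 365000 × cos(18.6°) = 365000 × 0.9478 = 345900 km².
Ratio = 7062 / 345900 ≈ 0.0204.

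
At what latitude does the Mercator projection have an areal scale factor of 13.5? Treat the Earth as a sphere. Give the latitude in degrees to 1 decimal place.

Mercator areal scale is sec²φ.
sec²φ = 13.5  ⇒  cos²φ = 0.07407  ⇒  cos φ = 0.2722.
φ = arccos(0.2722) ≈ 74.2°.

74.2°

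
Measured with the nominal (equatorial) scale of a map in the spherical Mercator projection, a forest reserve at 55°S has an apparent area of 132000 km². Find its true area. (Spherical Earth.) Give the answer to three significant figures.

43400 km²

Mercator is conformal, so the point scale is isotropic: h = k = sec φ = 1/cos φ.
Areal scale = k² = sec²φ = 1/cos²(55°) = 1/0.5736² = 3.040.
True area = apparent / (areal scale) = 132000 / 3.040 ≈ 43400 km².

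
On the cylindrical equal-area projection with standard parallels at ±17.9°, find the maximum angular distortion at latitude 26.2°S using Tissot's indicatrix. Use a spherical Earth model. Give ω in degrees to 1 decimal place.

6.7°

A cylindrical equal-area projection with standard parallel φ₀ has meridian scale h = cos φ / cos φ₀ and parallel scale k = cos φ₀ / cos φ (so areas are preserved, h·k = 1).
At 26.2°: h = 0.9429, k = 1.061; principal scales a = 1.061, b = 0.9429.
sin(ω/2) = (a − b)/(a + b) = 0.1177/2.003 = 0.05873, so ω = 2 arcsin(0.05873) ≈ 6.7°.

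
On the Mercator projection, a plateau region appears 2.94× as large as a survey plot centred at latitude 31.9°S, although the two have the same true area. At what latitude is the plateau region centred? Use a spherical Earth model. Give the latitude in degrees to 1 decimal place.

60.3°

On Mercator, (apparent₁)/(apparent₂) = sec²φ₁ / sec²φ₂ when true areas are equal.
cos²φ₂ / cos²φ₁ = 2.94  ⇒  cos φ₁ = cos 31.9° / √2.94 = 0.8490/1.715 = 0.4951.
φ₁ = arccos(0.4951) ≈ 60.3°.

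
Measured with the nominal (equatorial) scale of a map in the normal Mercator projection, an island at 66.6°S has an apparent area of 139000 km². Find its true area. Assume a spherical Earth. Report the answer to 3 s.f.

For Mercator, h = k = sec φ (a conformal cylindrical projection has a single point scale, 1/cos φ).
Areal scale = k² = sec²φ = 1/cos²(66.6°) = 1/0.3971² = 6.340.
True area = apparent / (areal scale) = 139000 / 6.340 ≈ 21900 km².

21900 km²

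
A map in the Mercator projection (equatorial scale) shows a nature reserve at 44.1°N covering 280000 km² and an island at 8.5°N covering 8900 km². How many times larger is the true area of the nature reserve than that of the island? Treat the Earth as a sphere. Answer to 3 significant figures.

16.6

Mercator's areal exaggeration is sec²φ; hence true area = (apparent area) · cos²φ.
True area of nature reserve: 280000 × cos²(44.1°) = 280000 × 0.5157 = 144400 km².
True area of island: 8900 × cos²(8.5°) = 8900 × 0.9782 = 8706 km².
Ratio = 144400 / 8706 ≈ 16.6.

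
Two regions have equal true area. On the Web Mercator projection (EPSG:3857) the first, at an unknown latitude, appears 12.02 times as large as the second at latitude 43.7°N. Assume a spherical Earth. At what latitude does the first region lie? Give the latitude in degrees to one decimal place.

78.0°

On Mercator, (apparent₁)/(apparent₂) = sec²φ₁ / sec²φ₂ when true areas are equal.
cos²φ₂ / cos²φ₁ = 12.02  ⇒  cos φ₁ = cos 43.7° / √12.02 = 0.7230/3.467 = 0.2085.
φ₁ = arccos(0.2085) ≈ 78.0°.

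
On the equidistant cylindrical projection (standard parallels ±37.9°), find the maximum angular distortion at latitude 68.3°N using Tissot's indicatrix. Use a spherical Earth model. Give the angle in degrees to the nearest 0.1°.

42.4°

In the equirectangular projection with standard parallel φ₀ = 37.9° (x = Rλ cos φ₀, y = Rφ), meridians are true-scale (h = 1) and the parallel scale is k = cos φ₀ / cos φ.
At 68.3°: h = 1.000, k = 2.134; principal scales a = 2.134, b = 1.000.
sin(ω/2) = (a − b)/(a + b) = 1.134/3.134 = 0.3619, so ω = 2 arcsin(0.3619) ≈ 42.4°.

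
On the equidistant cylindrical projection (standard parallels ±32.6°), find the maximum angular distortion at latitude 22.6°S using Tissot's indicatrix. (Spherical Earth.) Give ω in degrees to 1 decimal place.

5.2°

With standard parallel φ₀ = 32.6°, the equirectangular projection gives x = Rλ cos φ₀, y = Rφ, so h = 1 and k = cos 32.6° / cos φ.
At 22.6°: h = 1.000, k = 0.9125; principal scales a = 1.000, b = 0.9125.
sin(ω/2) = (a − b)/(a + b) = 0.08748/1.913 = 0.04574, so ω = 2 arcsin(0.04574) ≈ 5.2°.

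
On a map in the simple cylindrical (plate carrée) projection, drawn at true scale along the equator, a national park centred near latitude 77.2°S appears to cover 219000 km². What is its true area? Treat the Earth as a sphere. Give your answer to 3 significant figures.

In the plate carrée (x = Rλ, y = Rφ), meridians are true-scale (h = 1) and parallels are stretched by k = sec φ.
Areal scale = h·k = 1 × sec φ; at 77.2°, h = 1.000, k = 4.514, so h·k = 4.514.
True area = apparent / (areal scale) = 219000 / 4.514 ≈ 48500 km².

48500 km²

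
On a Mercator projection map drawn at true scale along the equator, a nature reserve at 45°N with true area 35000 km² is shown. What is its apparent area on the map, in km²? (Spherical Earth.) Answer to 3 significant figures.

70000 km²

For Mercator, h = k = sec φ (a conformal cylindrical projection has a single point scale, 1/cos φ).
Areal scale = k² = sec²φ = 1/cos²(45°) = 1/0.7071² = 2.000.
Apparent area = 35000 × 2.000 ≈ 70000 km².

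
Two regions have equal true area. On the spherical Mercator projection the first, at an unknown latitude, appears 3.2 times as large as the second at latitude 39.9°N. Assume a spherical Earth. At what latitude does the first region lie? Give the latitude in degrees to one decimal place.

64.6°

For equal true areas on Mercator, apparent areas scale as sec²φ, so the ratio is cos²φ₂ / cos²φ₁.
cos²φ₂ / cos²φ₁ = 3.2  ⇒  cos φ₁ = cos 39.9° / √3.2 = 0.7672/1.789 = 0.4289.
φ₁ = arccos(0.4289) ≈ 64.6°.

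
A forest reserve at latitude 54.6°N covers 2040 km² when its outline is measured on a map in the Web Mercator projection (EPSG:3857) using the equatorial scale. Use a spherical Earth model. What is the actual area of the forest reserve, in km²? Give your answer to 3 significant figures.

685 km²

For Mercator, h = k = sec φ (a conformal cylindrical projection has a single point scale, 1/cos φ).
Areal scale = k² = sec²φ = 1/cos²(54.6°) = 1/0.5793² = 2.980.
True area = apparent / (areal scale) = 2040 / 2.980 ≈ 685 km².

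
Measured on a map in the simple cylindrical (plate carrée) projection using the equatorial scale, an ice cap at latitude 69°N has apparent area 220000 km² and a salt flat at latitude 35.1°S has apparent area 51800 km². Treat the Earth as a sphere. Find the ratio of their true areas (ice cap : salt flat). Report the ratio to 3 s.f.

Plate carrée has h = 1 and k = sec φ, giving areal scale sec φ; true area = (apparent area) · cos φ.
True area of ice cap: 220000 × cos(69°) = 220000 × 0.3584 = 78840 km².
True area of salt flat: 51800 × cos(35.1°) = 51800 × 0.8181 = 42380 km².
Ratio = 78840 / 42380 ≈ 1.86.

1.86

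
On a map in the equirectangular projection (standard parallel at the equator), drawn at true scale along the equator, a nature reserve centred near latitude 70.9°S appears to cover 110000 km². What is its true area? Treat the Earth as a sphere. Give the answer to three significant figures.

For the equirectangular projection with φ₀ = 0 (plate carrée), h = 1 along meridians and k = sec φ along parallels.
Areal scale = h·k = 1 × sec φ; at 70.9°, h = 1.000, k = 3.056, so h·k = 3.056.
True area = apparent / (areal scale) = 110000 / 3.056 ≈ 36000 km².

36000 km²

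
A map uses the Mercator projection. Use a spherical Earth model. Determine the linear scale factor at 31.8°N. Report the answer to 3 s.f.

1.18

The Mercator projection is conformal; its linear scale factor is the same in every direction and equals sec φ = 1/cos φ.
k = 1/cos 31.8° = 1/0.8499 = 1.177.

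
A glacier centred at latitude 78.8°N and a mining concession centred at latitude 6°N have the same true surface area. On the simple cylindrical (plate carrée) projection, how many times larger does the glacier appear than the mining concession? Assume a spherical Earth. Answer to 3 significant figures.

5.12

In the plate carrée (x = Rλ, y = Rφ), meridians are true-scale (h = 1) and parallels are stretched by k = sec φ.
Areal scale at 78.8°: h·k = 1.000 × 5.148 = 5.148.
Areal scale at 6°: h·k = 1.000 × 1.006 = 1.006.
Ratio = 5.148/1.006 ≈ 5.12.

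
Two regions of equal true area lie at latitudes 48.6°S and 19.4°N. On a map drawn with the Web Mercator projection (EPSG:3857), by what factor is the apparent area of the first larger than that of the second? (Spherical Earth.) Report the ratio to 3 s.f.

On Mercator, area is exaggerated by sec²φ = 1/cos²φ.
At 48.6°: sec²(48.6°) = 1/0.6613² = 2.287.
At 19.4°: sec²(19.4°) = 1/0.9432² = 1.124.
Ratio = 2.287/1.124 = cos²(19.4°)/cos²(48.6°) ≈ 2.03.

2.03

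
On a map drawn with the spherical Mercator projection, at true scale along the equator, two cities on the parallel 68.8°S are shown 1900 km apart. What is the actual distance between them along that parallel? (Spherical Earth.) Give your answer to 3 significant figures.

687 km

Mercator is conformal, so the point scale is isotropic: h = k = sec φ = 1/cos φ.
Along the parallel at 68.8°, map distances are exaggerated by k = sec 68.8° = 2.765.
True distance = 1900 / 2.765 = 1900 × cos 68.8° ≈ 687 km.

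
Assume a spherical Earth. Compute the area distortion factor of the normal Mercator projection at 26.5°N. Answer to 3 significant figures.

1.25

Mercator is conformal, so the point scale is isotropic: h = k = sec φ = 1/cos φ.
Areal scale = k² = sec²φ = 1/cos²(26.5°) = 1/0.8949² = 1.249.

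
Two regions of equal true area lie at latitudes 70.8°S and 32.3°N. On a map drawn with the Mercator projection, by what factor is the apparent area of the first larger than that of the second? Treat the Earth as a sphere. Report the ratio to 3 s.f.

6.61

On Mercator, area is exaggerated by sec²φ = 1/cos²φ.
At 70.8°: sec²(70.8°) = 1/0.3289² = 9.246.
At 32.3°: sec²(32.3°) = 1/0.8453² = 1.400.
Ratio = 9.246/1.400 = cos²(32.3°)/cos²(70.8°) ≈ 6.61.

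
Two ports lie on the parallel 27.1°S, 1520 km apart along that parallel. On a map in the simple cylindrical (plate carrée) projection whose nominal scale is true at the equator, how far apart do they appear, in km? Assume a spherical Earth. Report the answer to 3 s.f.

1710 km

In the plate carrée (x = Rλ, y = Rφ), meridians are true-scale (h = 1) and parallels are stretched by k = sec φ.
Along the parallel, k = sec 27.1° = 1/0.8902 = 1.123.
Map distance = 1520 × 1.123 ≈ 1710 km.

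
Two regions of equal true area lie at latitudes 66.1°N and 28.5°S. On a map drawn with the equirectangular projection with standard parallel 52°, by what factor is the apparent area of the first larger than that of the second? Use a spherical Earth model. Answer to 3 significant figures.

2.17

The equidistant cylindrical projection with φ₀ = 52° has h = 1 (meridians true) and k = cos φ₀ / cos φ along parallels.
Areal scale at 66.1°: h·k = 1.000 × 1.520 = 1.520.
Areal scale at 28.5°: h·k = 1.000 × 0.7006 = 0.7006.
Ratio = 1.520/0.7006 ≈ 2.17.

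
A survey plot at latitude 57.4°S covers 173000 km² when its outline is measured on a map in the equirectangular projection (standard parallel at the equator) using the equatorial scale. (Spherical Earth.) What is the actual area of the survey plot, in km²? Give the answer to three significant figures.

Plate carrée maps x = Rλ, y = Rφ. The meridian scale is h = 1 and the parallel scale is k = 1/cos φ = sec φ.
Areal scale = h·k = 1 × sec φ; at 57.4°, h = 1.000, k = 1.856, so h·k = 1.856.
True area = apparent / (areal scale) = 173000 / 1.856 ≈ 93200 km².

93200 km²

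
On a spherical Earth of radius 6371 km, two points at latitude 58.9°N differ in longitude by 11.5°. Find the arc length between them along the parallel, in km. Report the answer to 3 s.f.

Arc length along a parallel = R cos φ · Δλ (with Δλ in radians).
= 6371 × cos 58.9° × (11.5° × π/180) = 6371 × 0.5165 × 0.2007 ≈ 661 km.

661 km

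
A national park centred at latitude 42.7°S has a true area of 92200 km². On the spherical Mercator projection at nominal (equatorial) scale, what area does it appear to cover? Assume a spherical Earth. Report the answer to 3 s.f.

171000 km²

Mercator is conformal, so the point scale is isotropic: h = k = sec φ = 1/cos φ.
Areal scale = k² = sec²φ = 1/cos²(42.7°) = 1/0.7349² = 1.852.
Apparent area = 92200 × 1.852 ≈ 171000 km².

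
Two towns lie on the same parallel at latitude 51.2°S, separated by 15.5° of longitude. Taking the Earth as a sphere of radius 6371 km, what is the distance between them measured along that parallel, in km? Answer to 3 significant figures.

Arc length along a parallel = R cos φ · Δλ (with Δλ in radians).
= 6371 × cos 51.2° × (15.5° × π/180) = 6371 × 0.6266 × 0.2705 ≈ 1080 km.

1080 km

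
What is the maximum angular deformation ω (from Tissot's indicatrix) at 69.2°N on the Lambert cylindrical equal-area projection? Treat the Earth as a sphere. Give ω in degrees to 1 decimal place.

The Lambert cylindrical equal-area projection is the cylindrical equal-area projection with its standard parallel at the equator (φ₀ = 0). For cylindrical equal-area with standard parallel φ₀, h = cos φ / cos φ₀ and k = cos φ₀ / cos φ, so h·k = 1.
At 69.2°: h = 0.3551, k = 2.816; principal scales a = 2.816, b = 0.3551.
sin(ω/2) = (a − b)/(a + b) = 2.461/3.171 = 0.7760, so ω = 2 arcsin(0.7760) ≈ 101.8°.

101.8°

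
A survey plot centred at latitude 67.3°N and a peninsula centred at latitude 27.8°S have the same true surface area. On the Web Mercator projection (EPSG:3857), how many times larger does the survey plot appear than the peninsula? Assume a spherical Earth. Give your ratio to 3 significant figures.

Mercator areal scale is sec²φ.
At 67.3°: sec²(67.3°) = 1/0.3859² = 6.715.
At 27.8°: sec²(27.8°) = 1/0.8846² = 1.278.
Ratio = 6.715/1.278 = cos²(27.8°)/cos²(67.3°) ≈ 5.25.

5.25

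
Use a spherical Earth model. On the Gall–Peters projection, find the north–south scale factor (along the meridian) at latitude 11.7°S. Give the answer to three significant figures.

Gall–Peters is a cylindrical equal-area projection with standard parallels at ±45°. Cylindrical equal-area (φ₀ = 45°): h = cos φ / cos 45° along meridians, k = cos 45° / cos φ along parallels; h·k = 1.
h = cos 11.7° / cos 45° = 0.9792/0.7071 = 1.385.

1.38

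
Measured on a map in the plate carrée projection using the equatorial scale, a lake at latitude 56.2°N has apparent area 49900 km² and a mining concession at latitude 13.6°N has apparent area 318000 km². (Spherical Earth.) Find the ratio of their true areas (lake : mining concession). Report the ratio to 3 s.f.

On the plate carrée, areal scale = h·k = 1 × sec φ, so true area = apparent × cos φ.
True area of lake: 49900 × cos(56.2°) = 49900 × 0.5563 = 27760 km².
True area of mining concession: 318000 × cos(13.6°) = 318000 × 0.9720 = 309100 km².
Ratio = 27760 / 309100 ≈ 0.0898.

0.0898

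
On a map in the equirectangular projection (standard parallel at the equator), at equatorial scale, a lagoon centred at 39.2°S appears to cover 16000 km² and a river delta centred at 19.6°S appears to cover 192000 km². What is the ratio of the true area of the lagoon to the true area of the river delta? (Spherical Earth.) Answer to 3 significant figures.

0.0686

Plate carrée has h = 1 and k = sec φ, giving areal scale sec φ; true area = (apparent area) · cos φ.
True area of lagoon: 16000 × cos(39.2°) = 16000 × 0.7749 = 12400 km².
True area of river delta: 192000 × cos(19.6°) = 192000 × 0.9421 = 180900 km².
Ratio = 12400 / 180900 ≈ 0.0686.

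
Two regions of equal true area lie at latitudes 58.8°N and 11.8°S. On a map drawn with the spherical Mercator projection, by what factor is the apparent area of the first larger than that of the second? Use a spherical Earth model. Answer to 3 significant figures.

Mercator is conformal with k = sec φ, so areal scale = k² = sec²φ.
At 58.8°: sec²(58.8°) = 1/0.5180² = 3.726.
At 11.8°: sec²(11.8°) = 1/0.9789² = 1.044.
Ratio = 3.726/1.044 = cos²(11.8°)/cos²(58.8°) ≈ 3.57.

3.57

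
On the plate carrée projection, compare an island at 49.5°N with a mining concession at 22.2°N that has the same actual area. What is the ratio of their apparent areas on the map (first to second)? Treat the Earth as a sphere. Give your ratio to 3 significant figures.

1.43

For the equirectangular projection with φ₀ = 0 (plate carrée), h = 1 along meridians and k = sec φ along parallels.
Areal scale at 49.5°: h·k = 1.000 × 1.540 = 1.540.
Areal scale at 22.2°: h·k = 1.000 × 1.080 = 1.080.
Ratio = 1.540/1.080 ≈ 1.43.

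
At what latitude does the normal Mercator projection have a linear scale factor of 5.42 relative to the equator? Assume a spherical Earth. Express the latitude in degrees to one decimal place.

Mercator scale is k = sec φ = 1/cos φ.
1/cos φ = 5.42  ⇒  cos φ = 0.1845  ⇒  φ = arccos(0.1845) ≈ 79.4°.

79.4°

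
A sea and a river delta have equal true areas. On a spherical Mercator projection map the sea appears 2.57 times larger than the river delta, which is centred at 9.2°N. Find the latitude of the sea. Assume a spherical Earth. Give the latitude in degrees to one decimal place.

52.0°

Mercator areal scale is sec²φ, so apparent-area ratio = sec²φ₁ / sec²φ₂ = cos²φ₂ / cos²φ₁.
cos²φ₂ / cos²φ₁ = 2.57  ⇒  cos φ₁ = cos 9.2° / √2.57 = 0.9871/1.603 = 0.6158.
φ₁ = arccos(0.6158) ≈ 52.0°.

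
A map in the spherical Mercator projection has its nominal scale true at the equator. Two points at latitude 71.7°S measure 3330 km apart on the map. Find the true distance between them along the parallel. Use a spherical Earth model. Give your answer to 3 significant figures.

Mercator is conformal, so the point scale is isotropic: h = k = sec φ = 1/cos φ.
Along the parallel at 71.7°, map distances are exaggerated by k = sec 71.7° = 3.185.
True distance = 3330 / 3.185 = 3330 × cos 71.7° ≈ 1050 km.

1050 km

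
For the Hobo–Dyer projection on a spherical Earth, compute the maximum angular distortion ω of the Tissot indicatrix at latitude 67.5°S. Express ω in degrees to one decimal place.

77.0°

Hobo–Dyer is a cylindrical equal-area projection with standard parallels at ±37.5°. For cylindrical equal-area with standard parallel φ₀, h = cos φ / cos φ₀ and k = cos φ₀ / cos φ, so h·k = 1.
At 67.5°: h = 0.4824, k = 2.073; principal scales a = 2.073, b = 0.4824.
sin(ω/2) = (a − b)/(a + b) = 1.591/2.555 = 0.6225, so ω = 2 arcsin(0.6225) ≈ 77.0°.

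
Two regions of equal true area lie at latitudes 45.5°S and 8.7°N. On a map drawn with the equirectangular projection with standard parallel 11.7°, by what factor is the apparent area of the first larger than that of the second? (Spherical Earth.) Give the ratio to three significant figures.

1.41

In the equirectangular projection with standard parallel φ₀ = 11.7° (x = Rλ cos φ₀, y = Rφ), meridians are true-scale (h = 1) and the parallel scale is k = cos φ₀ / cos φ.
Areal scale at 45.5°: h·k = 1.000 × 1.397 = 1.397.
Areal scale at 8.7°: h·k = 1.000 × 0.9906 = 0.9906.
Ratio = 1.397/0.9906 ≈ 1.41.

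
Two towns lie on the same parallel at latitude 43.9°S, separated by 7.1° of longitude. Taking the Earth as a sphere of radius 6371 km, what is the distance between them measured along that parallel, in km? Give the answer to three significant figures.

569 km

Arc length along a parallel = R cos φ · Δλ (with Δλ in radians).
= 6371 × cos 43.9° × (7.1° × π/180) = 6371 × 0.7206 × 0.1239 ≈ 569 km.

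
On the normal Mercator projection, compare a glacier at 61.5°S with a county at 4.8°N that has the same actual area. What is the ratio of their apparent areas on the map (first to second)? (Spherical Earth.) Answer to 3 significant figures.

4.36

On Mercator, area is exaggerated by sec²φ = 1/cos²φ.
At 61.5°: sec²(61.5°) = 1/0.4772² = 4.392.
At 4.8°: sec²(4.8°) = 1/0.9965² = 1.007.
Ratio = 4.392/1.007 = cos²(4.8°)/cos²(61.5°) ≈ 4.36.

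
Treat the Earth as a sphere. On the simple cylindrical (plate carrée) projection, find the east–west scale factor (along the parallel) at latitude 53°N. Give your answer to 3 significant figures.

Plate carrée maps x = Rλ, y = Rφ. The meridian scale is h = 1 and the parallel scale is k = 1/cos φ = sec φ.
k = 1/cos 53° = 1/0.6018 = 1.662.

1.66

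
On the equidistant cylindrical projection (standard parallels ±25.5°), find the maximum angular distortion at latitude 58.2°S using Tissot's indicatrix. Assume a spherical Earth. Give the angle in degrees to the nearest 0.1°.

With standard parallel φ₀ = 25.5°, the equirectangular projection gives x = Rλ cos φ₀, y = Rφ, so h = 1 and k = cos 25.5° / cos φ.
At 58.2°: h = 1.000, k = 1.713; principal scales a = 1.713, b = 1.000.
sin(ω/2) = (a − b)/(a + b) = 0.7128/2.713 = 0.2628, so ω = 2 arcsin(0.2628) ≈ 30.5°.

30.5°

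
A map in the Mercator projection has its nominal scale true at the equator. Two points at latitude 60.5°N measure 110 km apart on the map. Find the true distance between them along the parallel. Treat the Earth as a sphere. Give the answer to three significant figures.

Mercator is conformal, so the point scale is isotropic: h = k = sec φ = 1/cos φ.
Along the parallel at 60.5°, map distances are exaggerated by k = sec 60.5° = 2.031.
True distance = 110 / 2.031 = 110 × cos 60.5° ≈ 54.2 km.

54.2 km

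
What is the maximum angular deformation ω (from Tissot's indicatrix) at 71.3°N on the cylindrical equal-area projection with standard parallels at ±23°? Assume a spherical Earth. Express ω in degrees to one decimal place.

103.2°

Cylindrical equal-area (φ₀ = 23°): h = cos φ / cos 23° along meridians, k = cos 23° / cos φ along parallels; h·k = 1.
At 71.3°: h = 0.3483, k = 2.871; principal scales a = 2.871, b = 0.3483.
sin(ω/2) = (a − b)/(a + b) = 2.523/3.219 = 0.7836, so ω = 2 arcsin(0.7836) ≈ 103.2°.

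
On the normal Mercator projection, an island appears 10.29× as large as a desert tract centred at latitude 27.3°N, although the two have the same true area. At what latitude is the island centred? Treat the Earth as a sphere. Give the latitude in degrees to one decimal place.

73.9°

For equal true areas on Mercator, apparent areas scale as sec²φ, so the ratio is cos²φ₂ / cos²φ₁.
cos²φ₂ / cos²φ₁ = 10.29  ⇒  cos φ₁ = cos 27.3° / √10.29 = 0.8886/3.208 = 0.2770.
φ₁ = arccos(0.2770) ≈ 73.9°.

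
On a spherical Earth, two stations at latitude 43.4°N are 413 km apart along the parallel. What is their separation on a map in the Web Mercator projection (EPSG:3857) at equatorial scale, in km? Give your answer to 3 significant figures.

The Mercator projection is conformal; its linear scale factor is the same in every direction and equals sec φ = 1/cos φ.
Along the parallel, k = sec 43.4° = 1/0.7266 = 1.376.
Map distance = 413 × 1.376 ≈ 568 km.

568 km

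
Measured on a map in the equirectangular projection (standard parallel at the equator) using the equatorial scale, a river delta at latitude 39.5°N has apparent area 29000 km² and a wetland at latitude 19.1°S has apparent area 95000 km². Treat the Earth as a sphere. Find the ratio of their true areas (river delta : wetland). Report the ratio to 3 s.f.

0.249

Plate carrée has h = 1 and k = sec φ, giving areal scale sec φ; true area = (apparent area) · cos φ.
True area of river delta: 29000 × cos(39.5°) = 29000 × 0.7716 = 22380 km².
True area of wetland: 95000 × cos(19.1°) = 95000 × 0.9449 = 89770 km².
Ratio = 22380 / 89770 ≈ 0.249.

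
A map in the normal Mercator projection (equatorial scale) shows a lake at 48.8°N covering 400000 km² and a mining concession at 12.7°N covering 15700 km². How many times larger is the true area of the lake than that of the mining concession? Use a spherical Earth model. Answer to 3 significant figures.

11.6

On Mercator the areal scale is sec²φ, so true area = apparent × cos²φ.
True area of lake: 400000 × cos²(48.8°) = 400000 × 0.4339 = 173500 km².
True area of mining concession: 15700 × cos²(12.7°) = 15700 × 0.9517 = 14940 km².
Ratio = 173500 / 14940 ≈ 11.6.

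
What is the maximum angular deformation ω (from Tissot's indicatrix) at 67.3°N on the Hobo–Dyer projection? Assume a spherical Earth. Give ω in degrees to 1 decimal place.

Hobo–Dyer is a cylindrical equal-area projection with standard parallels at ±37.5°. For cylindrical equal-area with standard parallel φ₀, h = cos φ / cos φ₀ and k = cos φ₀ / cos φ, so h·k = 1.
At 67.3°: h = 0.4864, k = 2.056; principal scales a = 2.056, b = 0.4864.
sin(ω/2) = (a − b)/(a + b) = 1.569/2.542 = 0.6173, so ω = 2 arcsin(0.6173) ≈ 76.2°.

76.2°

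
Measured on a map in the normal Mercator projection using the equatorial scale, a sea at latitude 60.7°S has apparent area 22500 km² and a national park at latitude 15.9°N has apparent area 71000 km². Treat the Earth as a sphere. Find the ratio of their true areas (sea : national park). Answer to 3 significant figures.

0.0821

Mercator's areal exaggeration is sec²φ; hence true area = (apparent area) · cos²φ.
True area of sea: 22500 × cos²(60.7°) = 22500 × 0.2395 = 5389 km².
True area of national park: 71000 × cos²(15.9°) = 71000 × 0.9249 = 65670 km².
Ratio = 5389 / 65670 ≈ 0.0821.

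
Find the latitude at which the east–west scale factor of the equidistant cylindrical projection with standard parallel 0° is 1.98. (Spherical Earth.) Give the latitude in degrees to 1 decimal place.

Plate carrée: h = 1, k = sec φ along parallels.
sec φ = 1.98  ⇒  cos φ = 0.5051  ⇒  φ ≈ 59.7°.

59.7°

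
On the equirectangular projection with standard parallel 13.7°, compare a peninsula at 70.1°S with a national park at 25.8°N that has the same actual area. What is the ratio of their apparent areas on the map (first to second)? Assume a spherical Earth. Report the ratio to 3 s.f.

In the equirectangular projection with standard parallel φ₀ = 13.7° (x = Rλ cos φ₀, y = Rφ), meridians are true-scale (h = 1) and the parallel scale is k = cos φ₀ / cos φ.
Areal scale at 70.1°: h·k = 1.000 × 2.854 = 2.854.
Areal scale at 25.8°: h·k = 1.000 × 1.079 = 1.079.
Ratio = 2.854/1.079 ≈ 2.65.

2.65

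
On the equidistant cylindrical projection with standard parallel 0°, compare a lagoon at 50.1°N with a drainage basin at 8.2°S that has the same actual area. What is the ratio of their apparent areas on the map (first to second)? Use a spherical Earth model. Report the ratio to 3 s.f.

1.54

For the equirectangular projection with φ₀ = 0 (plate carrée), h = 1 along meridians and k = sec φ along parallels.
Areal scale at 50.1°: h·k = 1.000 × 1.559 = 1.559.
Areal scale at 8.2°: h·k = 1.000 × 1.010 = 1.010.
Ratio = 1.559/1.010 ≈ 1.54.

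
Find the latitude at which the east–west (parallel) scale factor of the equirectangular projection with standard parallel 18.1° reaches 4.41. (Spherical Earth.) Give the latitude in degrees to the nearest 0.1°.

With standard parallel φ₀ = 18.1°, the equirectangular projection gives x = Rλ cos φ₀, y = Rφ, so h = 1 and k = cos 18.1° / cos φ.
k = cos φ₀ / cos φ = 4.41  ⇒  cos φ = cos 18.1° / 4.41 = 0.2155.
φ = arccos(0.2155) ≈ 77.6°.

77.6°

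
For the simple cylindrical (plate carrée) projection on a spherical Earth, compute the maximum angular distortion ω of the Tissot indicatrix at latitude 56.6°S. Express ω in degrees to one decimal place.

For the equirectangular projection with φ₀ = 0 (plate carrée), h = 1 along meridians and k = sec φ along parallels.
At 56.6°: h = 1.000, k = 1.817; principal scales a = 1.817, b = 1.000.
sin(ω/2) = (a − b)/(a + b) = 0.8166/2.817 = 0.2899, so ω = 2 arcsin(0.2899) ≈ 33.7°.

33.7°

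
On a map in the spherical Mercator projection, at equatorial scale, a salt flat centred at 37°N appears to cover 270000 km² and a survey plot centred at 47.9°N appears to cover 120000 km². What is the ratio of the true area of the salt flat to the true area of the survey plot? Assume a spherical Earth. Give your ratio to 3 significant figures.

On Mercator the areal scale is sec²φ, so true area = apparent × cos²φ.
True area of salt flat: 270000 × cos²(37°) = 270000 × 0.6378 = 172200 km².
True area of survey plot: 120000 × cos²(47.9°) = 120000 × 0.4495 = 53940 km².
Ratio = 172200 / 53940 ≈ 3.19.

3.19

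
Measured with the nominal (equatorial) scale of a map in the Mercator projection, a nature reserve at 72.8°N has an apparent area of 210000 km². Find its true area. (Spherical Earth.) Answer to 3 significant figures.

18400 km²

The Mercator projection is conformal; its linear scale factor is the same in every direction and equals sec φ = 1/cos φ.
Areal scale = k² = sec²φ = 1/cos²(72.8°) = 1/0.2957² = 11.44.
True area = apparent / (areal scale) = 210000 / 11.44 ≈ 18400 km².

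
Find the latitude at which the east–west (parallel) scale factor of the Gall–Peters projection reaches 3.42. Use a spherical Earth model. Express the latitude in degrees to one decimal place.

78.1°

Gall–Peters is a cylindrical equal-area projection with standard parallels at ±45°. For cylindrical equal-area with standard parallel φ₀, h = cos φ / cos φ₀ and k = cos φ₀ / cos φ, so h·k = 1.
k = cos φ₀ / cos φ = 3.42  ⇒  cos φ = cos 45° / 3.42 = 0.2068.
φ = arccos(0.2068) ≈ 78.1°.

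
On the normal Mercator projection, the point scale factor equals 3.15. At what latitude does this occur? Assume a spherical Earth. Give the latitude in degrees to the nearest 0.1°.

71.5°

Mercator scale is k = sec φ = 1/cos φ.
1/cos φ = 3.15  ⇒  cos φ = 0.3175  ⇒  φ = arccos(0.3175) ≈ 71.5°.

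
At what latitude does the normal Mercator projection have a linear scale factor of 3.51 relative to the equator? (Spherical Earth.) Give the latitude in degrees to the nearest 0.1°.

73.4°

Mercator scale is k = sec φ = 1/cos φ.
1/cos φ = 3.51  ⇒  cos φ = 0.2849  ⇒  φ = arccos(0.2849) ≈ 73.4°.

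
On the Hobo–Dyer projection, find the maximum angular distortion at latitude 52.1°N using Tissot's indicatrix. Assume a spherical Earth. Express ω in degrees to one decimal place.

Hobo–Dyer is a cylindrical equal-area projection with standard parallels at ±37.5°. Cylindrical equal-area (φ₀ = 37.5°): h = cos φ / cos 37.5° along meridians, k = cos 37.5° / cos φ along parallels; h·k = 1.
At 52.1°: h = 0.7743, k = 1.292; principal scales a = 1.292, b = 0.7743.
sin(ω/2) = (a − b)/(a + b) = 0.5172/2.066 = 0.2504, so ω = 2 arcsin(0.2504) ≈ 29.0°.

29.0°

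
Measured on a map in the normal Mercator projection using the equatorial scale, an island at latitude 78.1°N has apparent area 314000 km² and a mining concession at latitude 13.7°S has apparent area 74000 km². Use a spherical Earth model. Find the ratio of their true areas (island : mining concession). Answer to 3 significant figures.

Mercator's areal exaggeration is sec²φ; hence true area = (apparent area) · cos²φ.
True area of island: 314000 × cos²(78.1°) = 314000 × 0.04252 = 13350 km².
True area of mining concession: 74000 × cos²(13.7°) = 74000 × 0.9439 = 69850 km².
Ratio = 13350 / 69850 ≈ 0.191.

0.191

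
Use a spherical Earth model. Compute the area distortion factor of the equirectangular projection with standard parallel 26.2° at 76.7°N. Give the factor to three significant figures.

The equidistant cylindrical projection with φ₀ = 26.2° has h = 1 (meridians true) and k = cos φ₀ / cos φ along parallels.
Areal scale = h·k = 1 × cos φ₀ / cos φ; at 76.7°, h = 1.000, k = 3.900, so h·k = 3.900.

3.90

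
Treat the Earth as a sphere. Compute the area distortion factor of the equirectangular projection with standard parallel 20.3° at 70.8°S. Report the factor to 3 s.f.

2.85

The equidistant cylindrical projection with φ₀ = 20.3° has h = 1 (meridians true) and k = cos φ₀ / cos φ along parallels.
Areal scale = h·k = 1 × cos φ₀ / cos φ; at 70.8°, h = 1.000, k = 2.852, so h·k = 2.852.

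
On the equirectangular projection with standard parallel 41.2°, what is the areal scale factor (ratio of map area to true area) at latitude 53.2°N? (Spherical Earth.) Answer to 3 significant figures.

1.26

The equidistant cylindrical projection with φ₀ = 41.2° has h = 1 (meridians true) and k = cos φ₀ / cos φ along parallels.
Areal scale = h·k = 1 × cos φ₀ / cos φ; at 53.2°, h = 1.000, k = 1.256, so h·k = 1.256.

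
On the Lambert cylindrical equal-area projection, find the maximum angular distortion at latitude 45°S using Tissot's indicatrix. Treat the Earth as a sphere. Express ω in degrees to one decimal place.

The Lambert cylindrical equal-area projection is the cylindrical equal-area projection with its standard parallel at the equator (φ₀ = 0). Cylindrical equal-area (φ₀ = 0°): h = cos φ / cos 0° along meridians, k = cos 0° / cos φ along parallels; h·k = 1.
At 45°: h = 0.7071, k = 1.414; principal scales a = 1.414, b = 0.7071.
sin(ω/2) = (a − b)/(a + b) = 0.7071/2.121 = 0.3333, so ω = 2 arcsin(0.3333) ≈ 38.9°.

38.9°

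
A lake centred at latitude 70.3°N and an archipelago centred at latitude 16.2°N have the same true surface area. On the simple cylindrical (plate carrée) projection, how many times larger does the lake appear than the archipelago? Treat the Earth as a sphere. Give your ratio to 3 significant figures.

Plate carrée maps x = Rλ, y = Rφ. The meridian scale is h = 1 and the parallel scale is k = 1/cos φ = sec φ.
Areal scale at 70.3°: h·k = 1.000 × 2.967 = 2.967.
Areal scale at 16.2°: h·k = 1.000 × 1.041 = 1.041.
Ratio = 2.967/1.041 ≈ 2.85.

2.85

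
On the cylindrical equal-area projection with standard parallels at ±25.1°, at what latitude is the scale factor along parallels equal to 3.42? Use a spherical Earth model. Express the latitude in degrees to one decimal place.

74.6°

Cylindrical equal-area (φ₀ = 25.1°): h = cos φ / cos 25.1° along meridians, k = cos 25.1° / cos φ along parallels; h·k = 1.
k = cos φ₀ / cos φ = 3.42  ⇒  cos φ = cos 25.1° / 3.42 = 0.2648.
φ = arccos(0.2648) ≈ 74.6°.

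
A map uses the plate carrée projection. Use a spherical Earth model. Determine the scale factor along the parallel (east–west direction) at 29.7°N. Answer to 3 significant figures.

1.15

For the equirectangular projection with φ₀ = 0 (plate carrée), h = 1 along meridians and k = sec φ along parallels.
k = 1/cos 29.7° = 1/0.8686 = 1.151.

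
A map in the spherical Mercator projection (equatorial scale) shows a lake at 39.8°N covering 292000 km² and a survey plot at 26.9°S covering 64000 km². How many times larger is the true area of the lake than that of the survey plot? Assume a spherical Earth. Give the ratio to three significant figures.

Since Mercator area scale is 1/cos²φ, the true area equals the apparent area multiplied by cos²φ.
True area of lake: 292000 × cos²(39.8°) = 292000 × 0.5903 = 172400 km².
True area of survey plot: 64000 × cos²(26.9°) = 64000 × 0.7953 = 50900 km².
Ratio = 172400 / 50900 ≈ 3.39.

3.39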